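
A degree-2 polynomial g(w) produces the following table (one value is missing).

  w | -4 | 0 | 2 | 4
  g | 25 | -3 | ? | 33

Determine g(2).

The 3 known values determine g uniquely (degree ≤ 2).
Evaluate each Lagrange basis at w = 2:
L_0(2) = (2)·(-2)/[(-4)·(-8)] = -1/8
L_1(2) = (6)·(-2)/[(4)·(-4)] = 3/4
L_2(2) = (6)·(2)/[(8)·(4)] = 3/8
Sum: 25·(-1/8) + (-3)·(3/4) + 33·(3/8) = 7

7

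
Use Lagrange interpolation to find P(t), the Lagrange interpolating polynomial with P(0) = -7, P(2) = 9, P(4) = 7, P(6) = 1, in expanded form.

P(t) = (7/24)t^3 - 4t^2 + (89/6)t - 7

Build the Lagrange basis polynomials:
L_0(t) = (t - 2)(t - 4)(t - 6) / [-48] = -(1/48)t^3 + (1/4)t^2 - (11/12)t + 1
L_1(t) = t(t - 4)(t - 6) / [16] = (1/16)t^3 - (5/8)t^2 + (3/2)t
L_2(t) = t(t - 2)(t - 6) / [-16] = -(1/16)t^3 + (1/2)t^2 - (3/4)t
L_3(t) = t(t - 2)(t - 4) / [48] = (1/48)t^3 - (1/8)t^2 + (1/6)t
P(t) = (-7)·L_0 + 9·L_1 + 7·L_2 + 1·L_3
  (-7)·L_0(t) = (7/48)t^3 - (7/4)t^2 + (77/12)t - 7
  9·L_1(t) = (9/16)t^3 - (45/8)t^2 + (27/2)t
  7·L_2(t) = -(7/16)t^3 + (7/2)t^2 - (21/4)t
  1·L_3(t) = (1/48)t^3 - (1/8)t^2 + (1/6)t
Adding term by term: (7/24)t^3 - 4t^2 + (89/6)t - 7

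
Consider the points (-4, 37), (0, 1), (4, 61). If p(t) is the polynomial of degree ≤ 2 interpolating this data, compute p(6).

Using Newton's divided-difference form:
p[-4,0] = (1 - 37) / (0 - (-4)) = -9
p[0,4] = (61 - 1) / (4 - 0) = 15
p[-4,0,4] = (15 - (-9)) / (4 - (-4)) = 3
p(6) = 37 + (-9)·(10) + 3·(10)·(6) = 127

127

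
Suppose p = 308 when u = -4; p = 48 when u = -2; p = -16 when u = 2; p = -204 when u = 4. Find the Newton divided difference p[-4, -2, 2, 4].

p[-4,-2] = (48 - 308) / (-2 - (-4)) = -130
p[-2,2] = (-16 - 48) / (2 - (-2)) = -16
p[2,4] = (-204 - (-16)) / (4 - 2) = -94
p[-4,-2,2] = (-16 - (-130)) / (2 - (-4)) = 19
p[-2,2,4] = (-94 - (-16)) / (4 - (-2)) = -13
p[-4,-2,2,4] = (-13 - 19) / (4 - (-4)) = -4

-4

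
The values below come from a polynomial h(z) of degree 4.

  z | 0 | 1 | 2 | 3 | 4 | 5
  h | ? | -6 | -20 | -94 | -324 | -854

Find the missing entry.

-4

The 5 known values determine h uniquely (degree ≤ 4).
Evaluate each Lagrange basis at z = 0:
L_0(0) = (-2)·(-3)·(-4)·(-5)/[(-1)·(-2)·(-3)·(-4)] = 5
L_1(0) = (-1)·(-3)·(-4)·(-5)/[(1)·(-1)·(-2)·(-3)] = -10
L_2(0) = (-1)·(-2)·(-4)·(-5)/[(2)·(1)·(-1)·(-2)] = 10
L_3(0) = (-1)·(-2)·(-3)·(-5)/[(3)·(2)·(1)·(-1)] = -5
L_4(0) = (-1)·(-2)·(-3)·(-4)/[(4)·(3)·(2)·(1)] = 1
Sum: (-6)·(5) + (-20)·(-10) + (-94)·(10) + (-324)·(-5) + (-854)·(1) = -4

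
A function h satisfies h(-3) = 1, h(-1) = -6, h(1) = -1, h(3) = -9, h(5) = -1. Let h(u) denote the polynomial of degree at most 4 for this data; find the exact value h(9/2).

-8311/1024

Using Newton's divided-difference form:
h[-3,-1] = (-6 - 1) / (-1 - (-3)) = -7/2
h[-1,1] = (-1 - (-6)) / (1 - (-1)) = 5/2
h[1,3] = (-9 - (-1)) / (3 - 1) = -4
h[3,5] = (-1 - (-9)) / (5 - 3) = 4
h[-3,-1,1] = (5/2 - (-7/2)) / (1 - (-3)) = 3/2
h[-1,1,3] = (-4 - 5/2) / (3 - (-1)) = -13/8
h[1,3,5] = (4 - (-4)) / (5 - 1) = 2
h[-3,-1,1,3] = (-13/8 - 3/2) / (3 - (-3)) = -25/48
h[-1,1,3,5] = (2 - (-13/8)) / (5 - (-1)) = 29/48
h[-3,-1,1,3,5] = (29/48 - (-25/48)) / (5 - (-3)) = 9/64
h(9/2) = 1 + (-7/2)·(15/2) + (3/2)·(15/2)·(11/2) + (-25/48)·(15/2)·(11/2)·(7/2) + (9/64)·(15/2)·(11/2)·(7/2)·(3/2) = -8311/1024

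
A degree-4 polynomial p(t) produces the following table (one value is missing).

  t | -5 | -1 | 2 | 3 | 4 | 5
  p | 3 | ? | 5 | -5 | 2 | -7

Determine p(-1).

The 5 known values determine p uniquely (degree ≤ 4).
Evaluate each Lagrange basis at t = -1:
L_0(-1) = (-3)·(-4)·(-5)·(-6)/[(-7)·(-8)·(-9)·(-10)] = 1/14
L_1(-1) = (4)·(-4)·(-5)·(-6)/[(7)·(-1)·(-2)·(-3)] = 80/7
L_2(-1) = (4)·(-3)·(-5)·(-6)/[(8)·(1)·(-1)·(-2)] = -45/2
L_3(-1) = (4)·(-3)·(-4)·(-6)/[(9)·(2)·(1)·(-1)] = 16
L_4(-1) = (4)·(-3)·(-4)·(-5)/[(10)·(3)·(2)·(1)] = -4
Sum: 3·(1/14) + 5·(80/7) + (-5)·(-45/2) + 2·(16) + (-7)·(-4) = 1609/7

1609/7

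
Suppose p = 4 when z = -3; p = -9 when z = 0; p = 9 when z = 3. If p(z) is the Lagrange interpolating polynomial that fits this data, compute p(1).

L_0(1) = (1)·(-2)/[(-3)·(-6)] = -1/9
L_1(1) = (4)·(-2)/[(3)·(-3)] = 8/9
L_2(1) = (4)·(1)/[(6)·(3)] = 2/9
Sum: 4·(-1/9) + (-9)·(8/9) + 9·(2/9) = -58/9

-58/9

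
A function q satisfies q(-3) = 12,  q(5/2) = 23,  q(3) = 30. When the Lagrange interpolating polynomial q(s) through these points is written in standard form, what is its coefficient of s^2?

L_0(s) = (s - 5/2)(s - 3) / [33] = (1/33)s^2 - (1/6)s + 5/22
L_1(s) = (s + 3)(s - 3) / [-11/4] = -(4/11)s^2 + 36/11
L_2(s) = (s + 3)(s - 5/2) / [3] = (1/3)s^2 + (1/6)s - 5/2
q(s) = 12·L_0 + 23·L_1 + 30·L_2
Only the coefficient of s^2 is needed; take it from each L_i and combine:
12·(1/33) + 23·(-4/11) + 30·(1/3) = 2

2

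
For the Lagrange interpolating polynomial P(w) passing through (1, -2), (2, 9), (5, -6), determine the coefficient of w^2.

-4

L_0(w) = (w - 2)(w - 5) / [4] = (1/4)w^2 - (7/4)w + 5/2
L_1(w) = (w - 1)(w - 5) / [-3] = -(1/3)w^2 + 2w - 5/3
L_2(w) = (w - 1)(w - 2) / [12] = (1/12)w^2 - (1/4)w + 1/6
P(w) = (-2)·L_0 + 9·L_1 + (-6)·L_2
Only the coefficient of w^2 is needed; take it from each L_i and combine:
(-2)·(1/4) + 9·(-1/3) + (-6)·(1/12) = -4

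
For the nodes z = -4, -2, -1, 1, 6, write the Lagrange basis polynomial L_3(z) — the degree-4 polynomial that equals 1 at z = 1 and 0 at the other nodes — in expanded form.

L_3(z) = (z + 4)(z + 2)(z + 1)(z - 6) / [(5)·(3)·(2)·(-5)]
       = (z^4 + z^3 - 28z^2 - 76z - 48) / (-150)

L_3(z) = -(1/150)z^4 - (1/150)z^3 + (14/75)z^2 + (38/75)z + 8/25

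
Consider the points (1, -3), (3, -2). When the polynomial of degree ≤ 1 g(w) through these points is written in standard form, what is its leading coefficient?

Build the Lagrange basis polynomials:
L_0(w) = (w - 3) / [-2] = -(1/2)w + 3/2
L_1(w) = (w - 1) / [2] = (1/2)w - 1/2
g(w) = (-3)·L_0 + (-2)·L_1
Only the coefficient of w is needed; take it from each L_i and combine:
(-3)·(-1/2) + (-2)·(1/2) = 1/2

1/2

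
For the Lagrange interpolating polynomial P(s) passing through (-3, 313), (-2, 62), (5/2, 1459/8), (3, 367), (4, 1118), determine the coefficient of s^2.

L_0(s) = (s + 2)(s - 5/2)(s - 3)(s - 4) / [231] = (1/231)s^4 - (5/154)s^3 + (1/22)s^2 + (29/231)s - 20/77
L_1(s) = (s + 3)(s - 5/2)(s - 3)(s - 4) / [-135] = -(1/135)s^4 + (13/270)s^3 - (1/135)s^2 - (13/30)s + 2/3
L_2(s) = (s + 3)(s + 2)(s - 3)(s - 4) / [297/16] = (16/297)s^4 - (32/297)s^3 - (272/297)s^2 + (32/33)s + 128/33
L_3(s) = (s + 3)(s + 2)(s - 5/2)(s - 4) / [-15] = -(1/15)s^4 + (1/10)s^3 + (11/10)s^2 - (11/15)s - 4
L_4(s) = (s + 3)(s + 2)(s - 5/2)(s - 3) / [63] = (1/63)s^4 - (1/126)s^3 - (2/9)s^2 + (1/14)s + 5/7
P(s) = 313·L_0 + 62·L_1 + (1459/8)·L_2 + 367·L_3 + 1118·L_4
Only the coefficient of s^2 is needed; take it from each L_i and combine:
313·(1/22) + 62·(-1/135) + (1459/8)·(-272/297) + 367·(11/10) + 1118·(-2/9) = 2

2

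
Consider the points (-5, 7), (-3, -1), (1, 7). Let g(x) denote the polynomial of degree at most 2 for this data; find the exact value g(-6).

14

L_0(-6) = (-3)·(-7)/[(-2)·(-6)] = 7/4
L_1(-6) = (-1)·(-7)/[(2)·(-4)] = -7/8
L_2(-6) = (-1)·(-3)/[(6)·(4)] = 1/8
Sum: 7·(7/4) + (-1)·(-7/8) + 7·(1/8) = 14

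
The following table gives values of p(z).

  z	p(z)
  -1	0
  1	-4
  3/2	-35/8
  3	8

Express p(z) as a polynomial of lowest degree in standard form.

p(z) = z^3 - z^2 - 3z - 1

L_0(z) = (z - 1)(z - 3/2)(z - 3) / [-20] = -(1/20)z^3 + (11/40)z^2 - (9/20)z + 9/40
L_1(z) = (z + 1)(z - 3/2)(z - 3) / [2] = (1/2)z^3 - (7/4)z^2 + 9/4
L_2(z) = (z + 1)(z - 1)(z - 3) / [-15/8] = -(8/15)z^3 + (8/5)z^2 + (8/15)z - 8/5
L_3(z) = (z + 1)(z - 1)(z - 3/2) / [12] = (1/12)z^3 - (1/8)z^2 - (1/12)z + 1/8
p(z) = 0·L_0 + (-4)·L_1 + (-35/8)·L_2 + 8·L_3
  0·L_0(z) = 0
  (-4)·L_1(z) = -2z^3 + 7z^2 - 9
  (-35/8)·L_2(z) = (7/3)z^3 - 7z^2 - (7/3)z + 7
  8·L_3(z) = (2/3)z^3 - z^2 - (2/3)z + 1
Adding term by term: z^3 - z^2 - 3z - 1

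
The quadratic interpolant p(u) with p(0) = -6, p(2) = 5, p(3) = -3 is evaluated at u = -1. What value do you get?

L_0(-1) = (-3)·(-4)/[(-2)·(-3)] = 2
L_1(-1) = (-1)·(-4)/[(2)·(-1)] = -2
L_2(-1) = (-1)·(-3)/[(3)·(1)] = 1
Sum: (-6)·(2) + 5·(-2) + (-3)·(1) = -25

-25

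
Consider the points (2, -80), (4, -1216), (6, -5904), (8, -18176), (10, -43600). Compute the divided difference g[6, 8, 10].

g[6,8] = (-18176 - (-5904)) / (8 - 6) = -6136
g[8,10] = (-43600 - (-18176)) / (10 - 8) = -12712
g[6,8,10] = (-12712 - (-6136)) / (10 - 6) = -1644

-1644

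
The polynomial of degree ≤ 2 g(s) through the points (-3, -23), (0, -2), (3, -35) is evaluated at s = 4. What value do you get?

Evaluate each Lagrange basis at s = 4:
L_0(4) = (4)·(1)/[(-3)·(-6)] = 2/9
L_1(4) = (7)·(1)/[(3)·(-3)] = -7/9
L_2(4) = (7)·(4)/[(6)·(3)] = 14/9
Sum: (-23)·(2/9) + (-2)·(-7/9) + (-35)·(14/9) = -58

-58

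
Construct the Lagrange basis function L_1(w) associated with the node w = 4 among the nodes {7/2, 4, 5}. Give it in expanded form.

L_1(w) = (w - 7/2)(w - 5) / [(1/2)·(-1)]
       = (w^2 - (17/2)w + 35/2) / (-1/2)

L_1(w) = -2w^2 + 17w - 35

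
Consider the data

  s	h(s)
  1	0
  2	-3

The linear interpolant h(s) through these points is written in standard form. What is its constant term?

3

Build the Lagrange basis polynomials:
L_0(s) = (s - 2) / [-1] = -s + 2
L_1(s) = (s - 1) / [1] = s - 1
h(s) = 0·L_0 + (-3)·L_1
Only the constant term is needed; take it from each L_i and combine:
0·(2) + (-3)·(-1) = 3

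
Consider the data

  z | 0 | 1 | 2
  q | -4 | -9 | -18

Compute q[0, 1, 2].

-2

q[0,1] = (-9 - (-4)) / (1 - 0) = -5
q[1,2] = (-18 - (-9)) / (2 - 1) = -9
q[0,1,2] = (-9 - (-5)) / (2 - 0) = -2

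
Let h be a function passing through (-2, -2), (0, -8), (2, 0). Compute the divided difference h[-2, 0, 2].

7/4

h[-2,0] = (-8 - (-2)) / (0 - (-2)) = -3
h[0,2] = (0 - (-8)) / (2 - 0) = 4
h[-2,0,2] = (4 - (-3)) / (2 - (-2)) = 7/4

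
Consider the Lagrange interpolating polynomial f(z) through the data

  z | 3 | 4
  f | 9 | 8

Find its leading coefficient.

The leading coefficient equals the top divided difference f[3,4].
f[3,4] = (8 - 9) / (4 - 3) = -1

-1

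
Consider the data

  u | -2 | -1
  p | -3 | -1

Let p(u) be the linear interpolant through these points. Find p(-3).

Evaluate each Lagrange basis at u = -3:
L_0(-3) = (-2)/[(-1)] = 2
L_1(-3) = (-1)/[(1)] = -1
Sum: (-3)·(2) + (-1)·(-1) = -5

-5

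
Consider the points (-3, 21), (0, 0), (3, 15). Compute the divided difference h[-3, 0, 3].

h[-3,0] = (0 - 21) / (0 - (-3)) = -7
h[0,3] = (15 - 0) / (3 - 0) = 5
h[-3,0,3] = (5 - (-7)) / (3 - (-3)) = 2

2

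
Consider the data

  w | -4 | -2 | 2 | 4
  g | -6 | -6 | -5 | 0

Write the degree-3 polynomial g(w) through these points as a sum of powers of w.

L_0(w) = (w + 2)(w - 2)(w - 4) / [-96] = -(1/96)w^3 + (1/24)w^2 + (1/24)w - 1/6
L_1(w) = (w + 4)(w - 2)(w - 4) / [48] = (1/48)w^3 - (1/24)w^2 - (1/3)w + 2/3
L_2(w) = (w + 4)(w + 2)(w - 4) / [-48] = -(1/48)w^3 - (1/24)w^2 + (1/3)w + 2/3
L_3(w) = (w + 4)(w + 2)(w - 2) / [96] = (1/96)w^3 + (1/24)w^2 - (1/24)w - 1/6
g(w) = (-6)·L_0 + (-6)·L_1 + (-5)·L_2 + 0·L_3
  (-6)·L_0(w) = (1/16)w^3 - (1/4)w^2 - (1/4)w + 1
  (-6)·L_1(w) = -(1/8)w^3 + (1/4)w^2 + 2w - 4
  (-5)·L_2(w) = (5/48)w^3 + (5/24)w^2 - (5/3)w - 10/3
  0·L_3(w) = 0
Adding term by term: (1/24)w^3 + (5/24)w^2 + (1/12)w - 19/3

g(w) = (1/24)w^3 + (5/24)w^2 + (1/12)w - 19/3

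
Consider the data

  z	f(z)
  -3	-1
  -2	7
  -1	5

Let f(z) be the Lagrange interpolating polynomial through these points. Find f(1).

-29

Evaluate each Lagrange basis at z = 1:
L_0(1) = (3)·(2)/[(-1)·(-2)] = 3
L_1(1) = (4)·(2)/[(1)·(-1)] = -8
L_2(1) = (4)·(3)/[(2)·(1)] = 6
Sum: (-1)·(3) + 7·(-8) + 5·(6) = -29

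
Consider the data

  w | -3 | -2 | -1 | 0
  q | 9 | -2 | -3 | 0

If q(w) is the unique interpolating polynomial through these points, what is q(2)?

Evaluate each Lagrange basis at w = 2:
L_0(2) = (4)·(3)·(2)/[(-1)·(-2)·(-3)] = -4
L_1(2) = (5)·(3)·(2)/[(1)·(-1)·(-2)] = 15
L_2(2) = (5)·(4)·(2)/[(2)·(1)·(-1)] = -20
L_3(2) = (5)·(4)·(3)/[(3)·(2)·(1)] = 10
Sum: 9·(-4) + (-2)·(15) + (-3)·(-20) + 0 = -6

-6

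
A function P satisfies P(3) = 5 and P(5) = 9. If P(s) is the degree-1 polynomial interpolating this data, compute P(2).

3

Evaluate each Lagrange basis at s = 2:
L_0(2) = (-3)/[(-2)] = 3/2
L_1(2) = (-1)/[(2)] = -1/2
Sum: 5·(3/2) + 9·(-1/2) = 3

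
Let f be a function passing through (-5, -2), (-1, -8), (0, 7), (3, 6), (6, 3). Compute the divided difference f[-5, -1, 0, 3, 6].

3587/27720

f[-5,-1] = (-8 - (-2)) / (-1 - (-5)) = -3/2
f[-1,0] = (7 - (-8)) / (0 - (-1)) = 15
f[0,3] = (6 - 7) / (3 - 0) = -1/3
f[3,6] = (3 - 6) / (6 - 3) = -1
f[-5,-1,0] = (15 - (-3/2)) / (0 - (-5)) = 33/10
f[-1,0,3] = (-1/3 - 15) / (3 - (-1)) = -23/6
f[0,3,6] = (-1 - (-1/3)) / (6 - 0) = -1/9
f[-5,-1,0,3] = (-23/6 - 33/10) / (3 - (-5)) = -107/120
f[-1,0,3,6] = (-1/9 - (-23/6)) / (6 - (-1)) = 67/126
f[-5,-1,0,3,6] = (67/126 - (-107/120)) / (6 - (-5)) = 3587/27720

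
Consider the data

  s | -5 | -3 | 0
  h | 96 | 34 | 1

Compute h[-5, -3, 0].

h[-5,-3] = (34 - 96) / (-3 - (-5)) = -31
h[-3,0] = (1 - 34) / (0 - (-3)) = -11
h[-5,-3,0] = (-11 - (-31)) / (0 - (-5)) = 4

4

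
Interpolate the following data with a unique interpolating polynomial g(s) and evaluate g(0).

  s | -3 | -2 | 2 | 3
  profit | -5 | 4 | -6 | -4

Evaluate each Lagrange basis at s = 0:
L_0(0) = (2)·(-2)·(-3)/[(-1)·(-5)·(-6)] = -2/5
L_1(0) = (3)·(-2)·(-3)/[(1)·(-4)·(-5)] = 9/10
L_2(0) = (3)·(2)·(-3)/[(5)·(4)·(-1)] = 9/10
L_3(0) = (3)·(2)·(-2)/[(6)·(5)·(1)] = -2/5
Sum: (-5)·(-2/5) + 4·(9/10) + (-6)·(9/10) + (-4)·(-2/5) = 9/5

9/5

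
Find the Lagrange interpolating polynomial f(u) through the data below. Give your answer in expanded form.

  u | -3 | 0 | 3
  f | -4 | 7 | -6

Build the Lagrange basis polynomials:
L_0(u) = u(u - 3) / [18] = (1/18)u^2 - (1/6)u
L_1(u) = (u + 3)(u - 3) / [-9] = -(1/9)u^2 + 1
L_2(u) = (u + 3)u / [18] = (1/18)u^2 + (1/6)u
f(u) = (-4)·L_0 + 7·L_1 + (-6)·L_2
  (-4)·L_0(u) = -(2/9)u^2 + (2/3)u
  7·L_1(u) = -(7/9)u^2 + 7
  (-6)·L_2(u) = -(1/3)u^2 - u
Adding term by term: -(4/3)u^2 - (1/3)u + 7

f(u) = -(4/3)u^2 - (1/3)u + 7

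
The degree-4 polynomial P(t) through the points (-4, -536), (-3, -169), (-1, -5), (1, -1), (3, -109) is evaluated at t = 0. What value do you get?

-4

Evaluate each Lagrange basis at t = 0:
L_0(0) = (3)·(1)·(-1)·(-3)/[(-1)·(-3)·(-5)·(-7)] = 3/35
L_1(0) = (4)·(1)·(-1)·(-3)/[(1)·(-2)·(-4)·(-6)] = -1/4
L_2(0) = (4)·(3)·(-1)·(-3)/[(3)·(2)·(-2)·(-4)] = 3/4
L_3(0) = (4)·(3)·(1)·(-3)/[(5)·(4)·(2)·(-2)] = 9/20
L_4(0) = (4)·(3)·(1)·(-1)/[(7)·(6)·(4)·(2)] = -1/28
Sum: (-536)·(3/35) + (-169)·(-1/4) + (-5)·(3/4) + (-1)·(9/20) + (-109)·(-1/28) = -4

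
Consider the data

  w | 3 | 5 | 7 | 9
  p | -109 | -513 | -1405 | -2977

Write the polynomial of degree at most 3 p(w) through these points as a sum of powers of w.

p(w) = -4w^3 - w^2 + 2w + 2

Build the Lagrange basis polynomials:
L_0(w) = (w - 5)(w - 7)(w - 9) / [-48] = -(1/48)w^3 + (7/16)w^2 - (143/48)w + 105/16
L_1(w) = (w - 3)(w - 7)(w - 9) / [16] = (1/16)w^3 - (19/16)w^2 + (111/16)w - 189/16
L_2(w) = (w - 3)(w - 5)(w - 9) / [-16] = -(1/16)w^3 + (17/16)w^2 - (87/16)w + 135/16
L_3(w) = (w - 3)(w - 5)(w - 7) / [48] = (1/48)w^3 - (5/16)w^2 + (71/48)w - 35/16
p(w) = (-109)·L_0 + (-513)·L_1 + (-1405)·L_2 + (-2977)·L_3
  (-109)·L_0(w) = (109/48)w^3 - (763/16)w^2 + (15587/48)w - 11445/16
  (-513)·L_1(w) = -(513/16)w^3 + (9747/16)w^2 - (56943/16)w + 96957/16
  (-1405)·L_2(w) = (1405/16)w^3 - (23885/16)w^2 + (122235/16)w - 189675/16
  (-2977)·L_3(w) = -(2977/48)w^3 + (14885/16)w^2 - (211367/48)w + 104195/16
Adding term by term: -4w^3 - w^2 + 2w + 2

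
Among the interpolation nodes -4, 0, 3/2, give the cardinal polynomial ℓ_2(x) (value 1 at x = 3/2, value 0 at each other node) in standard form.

ℓ_2(x) = (x + 4)x / [(11/2)·(3/2)]
       = (x^2 + 4x) / (33/4)

ℓ_2(x) = (4/33)x^2 + (16/33)x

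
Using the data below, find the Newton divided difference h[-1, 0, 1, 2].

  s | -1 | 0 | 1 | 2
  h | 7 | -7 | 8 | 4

h[-1,0] = (-7 - 7) / (0 - (-1)) = -14
h[0,1] = (8 - (-7)) / (1 - 0) = 15
h[1,2] = (4 - 8) / (2 - 1) = -4
h[-1,0,1] = (15 - (-14)) / (1 - (-1)) = 29/2
h[0,1,2] = (-4 - 15) / (2 - 0) = -19/2
h[-1,0,1,2] = (-19/2 - 29/2) / (2 - (-1)) = -8

-8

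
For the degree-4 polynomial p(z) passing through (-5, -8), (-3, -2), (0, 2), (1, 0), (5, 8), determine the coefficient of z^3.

Build the Lagrange basis polynomials:
L_0(z) = (z + 3)z(z - 1)(z - 5) / [600] = (1/600)z^4 - (1/200)z^3 - (13/600)z^2 + (1/40)z
L_1(z) = (z + 5)z(z - 1)(z - 5) / [-192] = -(1/192)z^4 + (1/192)z^3 + (25/192)z^2 - (25/192)z
L_2(z) = (z + 5)(z + 3)(z - 1)(z - 5) / [75] = (1/75)z^4 + (2/75)z^3 - (28/75)z^2 - (2/3)z + 1
L_3(z) = (z + 5)(z + 3)z(z - 5) / [-96] = -(1/96)z^4 - (1/32)z^3 + (25/96)z^2 + (25/32)z
L_4(z) = (z + 5)(z + 3)z(z - 1) / [1600] = (1/1600)z^4 + (7/1600)z^3 + (7/1600)z^2 - (3/320)z
p(z) = (-8)·L_0 + (-2)·L_1 + 2·L_2 + 0·L_3 + 8·L_4
Only the coefficient of z^3 is needed; take it from each L_i and combine:
(-8)·(-1/200) + (-2)·(1/192) + 2·(2/75) + 0·(-1/32) + 8·(7/1600) = 283/2400

283/2400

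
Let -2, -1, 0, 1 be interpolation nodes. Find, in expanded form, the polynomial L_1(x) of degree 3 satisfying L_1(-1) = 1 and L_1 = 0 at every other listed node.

L_1(x) = (x + 2)x(x - 1) / [(1)·(-1)·(-2)]
       = (x^3 + x^2 - 2x) / (2)

L_1(x) = (1/2)x^3 + (1/2)x^2 - x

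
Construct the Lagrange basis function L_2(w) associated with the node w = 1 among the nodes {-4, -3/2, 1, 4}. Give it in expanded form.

L_2(w) = -(2/75)w^3 - (1/25)w^2 + (32/75)w + 16/25

L_2(w) = (w + 4)(w + 3/2)(w - 4) / [(5)·(5/2)·(-3)]
       = (w^3 + (3/2)w^2 - 16w - 24) / (-75/2)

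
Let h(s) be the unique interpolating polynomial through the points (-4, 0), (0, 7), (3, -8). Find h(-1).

57/7

Evaluate each Lagrange basis at s = -1:
L_0(-1) = (-1)·(-4)/[(-4)·(-7)] = 1/7
L_1(-1) = (3)·(-4)/[(4)·(-3)] = 1
L_2(-1) = (3)·(-1)/[(7)·(3)] = -1/7
Sum: 0 + 7·(1) + (-8)·(-1/7) = 57/7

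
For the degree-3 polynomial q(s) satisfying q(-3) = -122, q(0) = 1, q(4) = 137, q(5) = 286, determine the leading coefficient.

3

Build the Lagrange basis polynomials:
L_0(s) = s(s - 4)(s - 5) / [-168] = -(1/168)s^3 + (3/56)s^2 - (5/42)s
L_1(s) = (s + 3)(s - 4)(s - 5) / [60] = (1/60)s^3 - (1/10)s^2 - (7/60)s + 1
L_2(s) = (s + 3)s(s - 5) / [-28] = -(1/28)s^3 + (1/14)s^2 + (15/28)s
L_3(s) = (s + 3)s(s - 4) / [40] = (1/40)s^3 - (1/40)s^2 - (3/10)s
q(s) = (-122)·L_0 + 1·L_1 + 137·L_2 + 286·L_3
Only the coefficient of s^3 is needed; take it from each L_i and combine:
(-122)·(-1/168) + 1·(1/60) + 137·(-1/28) + 286·(1/40) = 3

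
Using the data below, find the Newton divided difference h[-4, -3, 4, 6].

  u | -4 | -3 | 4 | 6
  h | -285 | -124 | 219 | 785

4

h[-4,-3] = (-124 - (-285)) / (-3 - (-4)) = 161
h[-3,4] = (219 - (-124)) / (4 - (-3)) = 49
h[4,6] = (785 - 219) / (6 - 4) = 283
h[-4,-3,4] = (49 - 161) / (4 - (-4)) = -14
h[-3,4,6] = (283 - 49) / (6 - (-3)) = 26
h[-4,-3,4,6] = (26 - (-14)) / (6 - (-4)) = 4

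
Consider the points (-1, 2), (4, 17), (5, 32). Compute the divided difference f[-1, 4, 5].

2

f[-1,4] = (17 - 2) / (4 - (-1)) = 3
f[4,5] = (32 - 17) / (5 - 4) = 15
f[-1,4,5] = (15 - 3) / (5 - (-1)) = 2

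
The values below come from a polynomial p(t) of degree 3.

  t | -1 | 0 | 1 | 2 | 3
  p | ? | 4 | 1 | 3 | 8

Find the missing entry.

The 4 known values determine p uniquely (degree ≤ 3).
L_0(-1) = (-2)·(-3)·(-4)/[(-1)·(-2)·(-3)] = 4
L_1(-1) = (-1)·(-3)·(-4)/[(1)·(-1)·(-2)] = -6
L_2(-1) = (-1)·(-2)·(-4)/[(2)·(1)·(-1)] = 4
L_3(-1) = (-1)·(-2)·(-3)/[(3)·(2)·(1)] = -1
Sum: 4·(4) + 1·(-6) + 3·(4) + 8·(-1) = 14

14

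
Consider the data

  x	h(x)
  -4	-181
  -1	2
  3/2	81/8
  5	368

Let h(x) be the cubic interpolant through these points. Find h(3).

L_0(3) = (4)·(3/2)·(-2)/[(-3)·(-11/2)·(-9)] = 8/99
L_1(3) = (7)·(3/2)·(-2)/[(3)·(-5/2)·(-6)] = -7/15
L_2(3) = (7)·(4)·(-2)/[(11/2)·(5/2)·(-7/2)] = 64/55
L_3(3) = (7)·(4)·(3/2)/[(9)·(6)·(7/2)] = 2/9
Sum: (-181)·(8/99) + 2·(-7/15) + 81/8·(64/55) + 368·(2/9) = 78

78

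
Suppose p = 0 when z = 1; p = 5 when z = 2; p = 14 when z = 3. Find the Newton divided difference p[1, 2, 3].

2

p[1,2] = (5 - 0) / (2 - 1) = 5
p[2,3] = (14 - 5) / (3 - 2) = 9
p[1,2,3] = (9 - 5) / (3 - 1) = 2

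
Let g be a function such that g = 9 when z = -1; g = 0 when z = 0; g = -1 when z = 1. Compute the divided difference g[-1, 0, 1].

4

g[-1,0] = (0 - 9) / (0 - (-1)) = -9
g[0,1] = (-1 - 0) / (1 - 0) = -1
g[-1,0,1] = (-1 - (-9)) / (1 - (-1)) = 4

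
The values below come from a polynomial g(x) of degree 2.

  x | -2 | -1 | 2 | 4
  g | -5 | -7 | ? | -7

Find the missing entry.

-9

The 3 known values determine g uniquely (degree ≤ 2).
Evaluate each Lagrange basis at x = 2:
L_0(2) = (3)·(-2)/[(-1)·(-6)] = -1
L_1(2) = (4)·(-2)/[(1)·(-5)] = 8/5
L_2(2) = (4)·(3)/[(6)·(5)] = 2/5
Sum: (-5)·(-1) + (-7)·(8/5) + (-7)·(2/5) = -9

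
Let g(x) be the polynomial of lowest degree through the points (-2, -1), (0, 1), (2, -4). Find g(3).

Evaluate each Lagrange basis at x = 3:
L_0(3) = (3)·(1)/[(-2)·(-4)] = 3/8
L_1(3) = (5)·(1)/[(2)·(-2)] = -5/4
L_2(3) = (5)·(3)/[(4)·(2)] = 15/8
Sum: (-1)·(3/8) + 1·(-5/4) + (-4)·(15/8) = -73/8

-73/8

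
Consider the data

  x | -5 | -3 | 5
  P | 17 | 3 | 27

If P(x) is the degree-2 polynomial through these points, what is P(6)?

Evaluate each Lagrange basis at x = 6:
L_0(6) = (9)·(1)/[(-2)·(-10)] = 9/20
L_1(6) = (11)·(1)/[(2)·(-8)] = -11/16
L_2(6) = (11)·(9)/[(10)·(8)] = 99/80
Sum: 17·(9/20) + 3·(-11/16) + 27·(99/80) = 39

39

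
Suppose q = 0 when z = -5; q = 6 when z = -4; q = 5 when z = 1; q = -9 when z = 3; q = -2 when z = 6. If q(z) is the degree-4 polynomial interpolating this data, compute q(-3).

42643/3850

Evaluate each Lagrange basis at z = -3:
L_0(-3) = (1)·(-4)·(-6)·(-9)/[(-1)·(-6)·(-8)·(-11)] = -9/22
L_1(-3) = (2)·(-4)·(-6)·(-9)/[(1)·(-5)·(-7)·(-10)] = 216/175
L_2(-3) = (2)·(1)·(-6)·(-9)/[(6)·(5)·(-2)·(-5)] = 9/25
L_3(-3) = (2)·(1)·(-4)·(-9)/[(8)·(7)·(2)·(-3)] = -3/14
L_4(-3) = (2)·(1)·(-4)·(-6)/[(11)·(10)·(5)·(3)] = 8/275
Sum: 0 + 6·(216/175) + 5·(9/25) + (-9)·(-3/14) + (-2)·(8/275) = 42643/3850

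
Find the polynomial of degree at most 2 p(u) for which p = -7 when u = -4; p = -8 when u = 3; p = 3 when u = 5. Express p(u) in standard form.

p(u) = (79/126)u^2 + (61/126)u - 317/21

Build the Lagrange basis polynomials:
L_0(u) = (u - 3)(u - 5) / [63] = (1/63)u^2 - (8/63)u + 5/21
L_1(u) = (u + 4)(u - 5) / [-14] = -(1/14)u^2 + (1/14)u + 10/7
L_2(u) = (u + 4)(u - 3) / [18] = (1/18)u^2 + (1/18)u - 2/3
p(u) = (-7)·L_0 + (-8)·L_1 + 3·L_2
  (-7)·L_0(u) = -(1/9)u^2 + (8/9)u - 5/3
  (-8)·L_1(u) = (4/7)u^2 - (4/7)u - 80/7
  3·L_2(u) = (1/6)u^2 + (1/6)u - 2
Adding term by term: (79/126)u^2 + (61/126)u - 317/21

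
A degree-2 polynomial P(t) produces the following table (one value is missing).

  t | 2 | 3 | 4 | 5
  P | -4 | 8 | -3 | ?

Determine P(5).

-37

The 3 known values determine P uniquely (degree ≤ 2).
Evaluate each Lagrange basis at t = 5:
L_0(5) = (2)·(1)/[(-1)·(-2)] = 1
L_1(5) = (3)·(1)/[(1)·(-1)] = -3
L_2(5) = (3)·(2)/[(2)·(1)] = 3
Sum: (-4)·(1) + 8·(-3) + (-3)·(3) = -37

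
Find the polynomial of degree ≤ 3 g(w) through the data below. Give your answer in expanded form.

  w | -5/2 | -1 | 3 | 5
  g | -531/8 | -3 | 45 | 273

g(w) = 3w^3 - 4w^2 - w + 3

Newton's divided differences:
g[-5/2,-1] = (-3 - (-531/8)) / (-1 - (-5/2)) = 169/4
g[-1,3] = (45 - (-3)) / (3 - (-1)) = 12
g[3,5] = (273 - 45) / (5 - 3) = 114
g[-5/2,-1,3] = (12 - 169/4) / (3 - (-5/2)) = -11/2
g[-1,3,5] = (114 - 12) / (5 - (-1)) = 17
g[-5/2,-1,3,5] = (17 - (-11/2)) / (5 - (-5/2)) = 3
g(w) = -531/8 + (169/4)·(w + 5/2) + (-11/2)·(w + 5/2)(w + 1) + 3·(w + 5/2)(w + 1)(w - 3)
Expanding: g(w) = 3w^3 - 4w^2 - w + 3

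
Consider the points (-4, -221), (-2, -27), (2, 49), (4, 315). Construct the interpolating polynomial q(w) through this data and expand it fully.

Build the Lagrange basis polynomials:
L_0(w) = (w + 2)(w - 2)(w - 4) / [-96] = -(1/96)w^3 + (1/24)w^2 + (1/24)w - 1/6
L_1(w) = (w + 4)(w - 2)(w - 4) / [48] = (1/48)w^3 - (1/24)w^2 - (1/3)w + 2/3
L_2(w) = (w + 4)(w + 2)(w - 4) / [-48] = -(1/48)w^3 - (1/24)w^2 + (1/3)w + 2/3
L_3(w) = (w + 4)(w + 2)(w - 2) / [96] = (1/96)w^3 + (1/24)w^2 - (1/24)w - 1/6
q(w) = (-221)·L_0 + (-27)·L_1 + 49·L_2 + 315·L_3
  (-221)·L_0(w) = (221/96)w^3 - (221/24)w^2 - (221/24)w + 221/6
  (-27)·L_1(w) = -(9/16)w^3 + (9/8)w^2 + 9w - 18
  49·L_2(w) = -(49/48)w^3 - (49/24)w^2 + (49/3)w + 98/3
  315·L_3(w) = (105/32)w^3 + (105/8)w^2 - (105/8)w - 105/2
Adding term by term: 4w^3 + 3w^2 + 3w - 1

q(w) = 4w^3 + 3w^2 + 3w - 1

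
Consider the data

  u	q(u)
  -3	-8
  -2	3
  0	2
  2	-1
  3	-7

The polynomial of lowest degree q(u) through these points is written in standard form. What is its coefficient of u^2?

71/180

Build the Lagrange basis polynomials:
L_0(u) = (u + 2)u(u - 2)(u - 3) / [90] = (1/90)u^4 - (1/30)u^3 - (2/45)u^2 + (2/15)u
L_1(u) = (u + 3)u(u - 2)(u - 3) / [-40] = -(1/40)u^4 + (1/20)u^3 + (9/40)u^2 - (9/20)u
L_2(u) = (u + 3)(u + 2)(u - 2)(u - 3) / [36] = (1/36)u^4 - (13/36)u^2 + 1
L_3(u) = (u + 3)(u + 2)u(u - 3) / [-40] = -(1/40)u^4 - (1/20)u^3 + (9/40)u^2 + (9/20)u
L_4(u) = (u + 3)(u + 2)u(u - 2) / [90] = (1/90)u^4 + (1/30)u^3 - (2/45)u^2 - (2/15)u
q(u) = (-8)·L_0 + 3·L_1 + 2·L_2 + (-1)·L_3 + (-7)·L_4
Only the coefficient of u^2 is needed; take it from each L_i and combine:
(-8)·(-2/45) + 3·(9/40) + 2·(-13/36) + (-1)·(9/40) + (-7)·(-2/45) = 71/180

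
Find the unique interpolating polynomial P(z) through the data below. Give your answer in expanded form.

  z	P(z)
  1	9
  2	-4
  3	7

P(z) = 12z^2 - 49z + 46

Newton's divided differences:
P[1,2] = (-4 - 9) / (2 - 1) = -13
P[2,3] = (7 - (-4)) / (3 - 2) = 11
P[1,2,3] = (11 - (-13)) / (3 - 1) = 12
P(z) = 9 + (-13)·(z - 1) + 12·(z - 1)(z - 2)
Expanding: P(z) = 12z^2 - 49z + 46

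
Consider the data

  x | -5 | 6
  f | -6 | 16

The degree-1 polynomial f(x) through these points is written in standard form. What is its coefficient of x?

2

Build the Lagrange basis polynomials:
L_0(x) = (x - 6) / [-11] = -(1/11)x + 6/11
L_1(x) = (x + 5) / [11] = (1/11)x + 5/11
f(x) = (-6)·L_0 + 16·L_1
Only the coefficient of x is needed; take it from each L_i and combine:
(-6)·(-1/11) + 16·(1/11) = 2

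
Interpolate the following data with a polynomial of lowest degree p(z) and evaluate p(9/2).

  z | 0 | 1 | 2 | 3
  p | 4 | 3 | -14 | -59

-821/4

L_0(9/2) = (7/2)·(5/2)·(3/2)/[(-1)·(-2)·(-3)] = -35/16
L_1(9/2) = (9/2)·(5/2)·(3/2)/[(1)·(-1)·(-2)] = 135/16
L_2(9/2) = (9/2)·(7/2)·(3/2)/[(2)·(1)·(-1)] = -189/16
L_3(9/2) = (9/2)·(7/2)·(5/2)/[(3)·(2)·(1)] = 105/16
Sum: 4·(-35/16) + 3·(135/16) + (-14)·(-189/16) + (-59)·(105/16) = -821/4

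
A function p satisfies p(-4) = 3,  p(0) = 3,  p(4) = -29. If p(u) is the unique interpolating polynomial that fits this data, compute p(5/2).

-53/4

Using Newton's divided-difference form:
p[-4,0] = (3 - 3) / (0 - (-4)) = 0
p[0,4] = (-29 - 3) / (4 - 0) = -8
p[-4,0,4] = (-8 - 0) / (4 - (-4)) = -1
p(5/2) = 3 + 0·(13/2) + (-1)·(13/2)·(5/2) = -53/4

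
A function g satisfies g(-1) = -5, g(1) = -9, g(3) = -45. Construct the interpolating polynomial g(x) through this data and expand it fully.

Build the Lagrange basis polynomials:
L_0(x) = (x - 1)(x - 3) / [8] = (1/8)x^2 - (1/2)x + 3/8
L_1(x) = (x + 1)(x - 3) / [-4] = -(1/4)x^2 + (1/2)x + 3/4
L_2(x) = (x + 1)(x - 1) / [8] = (1/8)x^2 - 1/8
g(x) = (-5)·L_0 + (-9)·L_1 + (-45)·L_2
  (-5)·L_0(x) = -(5/8)x^2 + (5/2)x - 15/8
  (-9)·L_1(x) = (9/4)x^2 - (9/2)x - 27/4
  (-45)·L_2(x) = -(45/8)x^2 + 45/8
Adding term by term: -4x^2 - 2x - 3

g(x) = -4x^2 - 2x - 3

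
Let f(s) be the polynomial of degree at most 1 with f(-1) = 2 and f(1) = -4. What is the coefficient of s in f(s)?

-3

L_0(s) = (s - 1) / [-2] = -(1/2)s + 1/2
L_1(s) = (s + 1) / [2] = (1/2)s + 1/2
f(s) = 2·L_0 + (-4)·L_1
Only the coefficient of s is needed; take it from each L_i and combine:
2·(-1/2) + (-4)·(1/2) = -3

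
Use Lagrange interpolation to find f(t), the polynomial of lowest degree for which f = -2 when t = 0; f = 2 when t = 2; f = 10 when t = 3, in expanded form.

Build the Lagrange basis polynomials:
L_0(t) = (t - 2)(t - 3) / [6] = (1/6)t^2 - (5/6)t + 1
L_1(t) = t(t - 3) / [-2] = -(1/2)t^2 + (3/2)t
L_2(t) = t(t - 2) / [3] = (1/3)t^2 - (2/3)t
f(t) = (-2)·L_0 + 2·L_1 + 10·L_2
  (-2)·L_0(t) = -(1/3)t^2 + (5/3)t - 2
  2·L_1(t) = -t^2 + 3t
  10·L_2(t) = (10/3)t^2 - (20/3)t
Adding term by term: 2t^2 - 2t - 2

f(t) = 2t^2 - 2t - 2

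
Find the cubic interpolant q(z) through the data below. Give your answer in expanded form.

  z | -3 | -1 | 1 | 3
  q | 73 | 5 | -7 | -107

Newton's divided differences:
q[-3,-1] = (5 - 73) / (-1 - (-3)) = -34
q[-1,1] = (-7 - 5) / (1 - (-1)) = -6
q[1,3] = (-107 - (-7)) / (3 - 1) = -50
q[-3,-1,1] = (-6 - (-34)) / (1 - (-3)) = 7
q[-1,1,3] = (-50 - (-6)) / (3 - (-1)) = -11
q[-3,-1,1,3] = (-11 - 7) / (3 - (-3)) = -3
q(z) = 73 + (-34)·(z + 3) + 7·(z + 3)(z + 1) + (-3)·(z + 3)(z + 1)(z - 1)
Expanding: q(z) = -3z^3 - 2z^2 - 3z + 1

q(z) = -3z^3 - 2z^2 - 3z + 1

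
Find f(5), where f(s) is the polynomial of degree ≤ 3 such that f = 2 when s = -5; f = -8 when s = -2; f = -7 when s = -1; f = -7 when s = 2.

L_0(5) = (7)·(6)·(3)/[(-3)·(-4)·(-7)] = -3/2
L_1(5) = (10)·(6)·(3)/[(3)·(-1)·(-4)] = 15
L_2(5) = (10)·(7)·(3)/[(4)·(1)·(-3)] = -35/2
L_3(5) = (10)·(7)·(6)/[(7)·(4)·(3)] = 5
Sum: 2·(-3/2) + (-8)·(15) + (-7)·(-35/2) + (-7)·(5) = -71/2

-71/2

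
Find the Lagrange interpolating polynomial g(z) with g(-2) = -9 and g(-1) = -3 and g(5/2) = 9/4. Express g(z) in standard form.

L_0(z) = (z + 1)(z - 5/2) / [9/2] = (2/9)z^2 - (1/3)z - 5/9
L_1(z) = (z + 2)(z - 5/2) / [-7/2] = -(2/7)z^2 + (1/7)z + 10/7
L_2(z) = (z + 2)(z + 1) / [63/4] = (4/63)z^2 + (4/21)z + 8/63
g(z) = (-9)·L_0 + (-3)·L_1 + (9/4)·L_2
  (-9)·L_0(z) = -2z^2 + 3z + 5
  (-3)·L_1(z) = (6/7)z^2 - (3/7)z - 30/7
  (9/4)·L_2(z) = (1/7)z^2 + (3/7)z + 2/7
Adding term by term: -z^2 + 3z + 1

g(z) = -z^2 + 3z + 1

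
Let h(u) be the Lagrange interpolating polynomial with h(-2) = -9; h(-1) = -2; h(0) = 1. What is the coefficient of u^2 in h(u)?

-2

L_0(u) = (u + 1)u / [2] = (1/2)u^2 + (1/2)u
L_1(u) = (u + 2)u / [-1] = -u^2 - 2u
L_2(u) = (u + 2)(u + 1) / [2] = (1/2)u^2 + (3/2)u + 1
h(u) = (-9)·L_0 + (-2)·L_1 + 1·L_2
Only the coefficient of u^2 is needed; take it from each L_i and combine:
(-9)·(1/2) + (-2)·(-1) + 1·(1/2) = -2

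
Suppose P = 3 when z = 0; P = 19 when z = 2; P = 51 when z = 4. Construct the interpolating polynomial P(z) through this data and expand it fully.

Newton's divided differences:
P[0,2] = (19 - 3) / (2 - 0) = 8
P[2,4] = (51 - 19) / (4 - 2) = 16
P[0,2,4] = (16 - 8) / (4 - 0) = 2
P(z) = 3 + 8·z + 2·z(z - 2)
Expanding: P(z) = 2z^2 + 4z + 3

P(z) = 2z^2 + 4z + 3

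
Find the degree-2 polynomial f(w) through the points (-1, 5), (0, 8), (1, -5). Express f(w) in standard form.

L_0(w) = w(w - 1) / [2] = (1/2)w^2 - (1/2)w
L_1(w) = (w + 1)(w - 1) / [-1] = -w^2 + 1
L_2(w) = (w + 1)w / [2] = (1/2)w^2 + (1/2)w
f(w) = 5·L_0 + 8·L_1 + (-5)·L_2
  5·L_0(w) = (5/2)w^2 - (5/2)w
  8·L_1(w) = -8w^2 + 8
  (-5)·L_2(w) = -(5/2)w^2 - (5/2)w
Adding term by term: -8w^2 - 5w + 8

f(w) = -8w^2 - 5w + 8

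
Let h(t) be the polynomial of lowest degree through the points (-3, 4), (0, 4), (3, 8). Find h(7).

176/9

Evaluate each Lagrange basis at t = 7:
L_0(7) = (7)·(4)/[(-3)·(-6)] = 14/9
L_1(7) = (10)·(4)/[(3)·(-3)] = -40/9
L_2(7) = (10)·(7)/[(6)·(3)] = 35/9
Sum: 4·(14/9) + 4·(-40/9) + 8·(35/9) = 176/9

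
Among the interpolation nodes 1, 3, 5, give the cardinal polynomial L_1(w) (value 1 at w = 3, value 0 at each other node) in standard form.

L_1(w) = -(1/4)w^2 + (3/2)w - 5/4

L_1(w) = (w - 1)(w - 5) / [(2)·(-2)]
       = (w^2 - 6w + 5) / (-4)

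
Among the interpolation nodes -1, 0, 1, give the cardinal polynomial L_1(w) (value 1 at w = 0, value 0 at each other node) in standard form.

L_1(w) = -w^2 + 1

L_1(w) = (w + 1)(w - 1) / [(1)·(-1)]
       = (w^2 - 1) / (-1)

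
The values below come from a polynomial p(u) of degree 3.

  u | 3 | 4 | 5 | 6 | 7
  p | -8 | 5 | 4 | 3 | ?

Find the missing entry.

The 4 known values determine p uniquely (degree ≤ 3).
L_0(7) = (3)·(2)·(1)/[(-1)·(-2)·(-3)] = -1
L_1(7) = (4)·(2)·(1)/[(1)·(-1)·(-2)] = 4
L_2(7) = (4)·(3)·(1)/[(2)·(1)·(-1)] = -6
L_3(7) = (4)·(3)·(2)/[(3)·(2)·(1)] = 4
Sum: (-8)·(-1) + 5·(4) + 4·(-6) + 3·(4) = 16

16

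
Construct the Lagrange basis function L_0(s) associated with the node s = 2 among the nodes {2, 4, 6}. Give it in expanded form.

L_0(s) = (s - 4)(s - 6) / [(-2)·(-4)]
       = (s^2 - 10s + 24) / (8)

L_0(s) = (1/8)s^2 - (5/4)s + 3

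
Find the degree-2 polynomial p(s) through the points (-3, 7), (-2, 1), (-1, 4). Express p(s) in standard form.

L_0(s) = (s + 2)(s + 1) / [2] = (1/2)s^2 + (3/2)s + 1
L_1(s) = (s + 3)(s + 1) / [-1] = -s^2 - 4s - 3
L_2(s) = (s + 3)(s + 2) / [2] = (1/2)s^2 + (5/2)s + 3
p(s) = 7·L_0 + 1·L_1 + 4·L_2
  7·L_0(s) = (7/2)s^2 + (21/2)s + 7
  1·L_1(s) = -s^2 - 4s - 3
  4·L_2(s) = 2s^2 + 10s + 12
Adding term by term: (9/2)s^2 + (33/2)s + 16

p(s) = (9/2)s^2 + (33/2)s + 16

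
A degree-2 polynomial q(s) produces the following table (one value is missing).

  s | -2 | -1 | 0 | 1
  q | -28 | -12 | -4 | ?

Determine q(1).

-4

The 3 known values determine q uniquely (degree ≤ 2).
Evaluate each Lagrange basis at s = 1:
L_0(1) = (2)·(1)/[(-1)·(-2)] = 1
L_1(1) = (3)·(1)/[(1)·(-1)] = -3
L_2(1) = (3)·(2)/[(2)·(1)] = 3
Sum: (-28)·(1) + (-12)·(-3) + (-4)·(3) = -4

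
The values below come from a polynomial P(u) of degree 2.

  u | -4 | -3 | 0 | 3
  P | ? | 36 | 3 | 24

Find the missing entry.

The 3 known values determine P uniquely (degree ≤ 2).
Evaluate each Lagrange basis at u = -4:
L_0(-4) = (-4)·(-7)/[(-3)·(-6)] = 14/9
L_1(-4) = (-1)·(-7)/[(3)·(-3)] = -7/9
L_2(-4) = (-1)·(-4)/[(6)·(3)] = 2/9
Sum: 36·(14/9) + 3·(-7/9) + 24·(2/9) = 59

59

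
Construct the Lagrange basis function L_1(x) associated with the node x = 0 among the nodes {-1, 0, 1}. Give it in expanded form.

L_1(x) = -x^2 + 1

L_1(x) = (x + 1)(x - 1) / [(1)·(-1)]
       = (x^2 - 1) / (-1)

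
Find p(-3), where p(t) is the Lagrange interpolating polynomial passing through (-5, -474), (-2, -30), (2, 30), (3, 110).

L_0(-3) = (-1)·(-5)·(-6)/[(-3)·(-7)·(-8)] = 5/28
L_1(-3) = (2)·(-5)·(-6)/[(3)·(-4)·(-5)] = 1
L_2(-3) = (2)·(-1)·(-6)/[(7)·(4)·(-1)] = -3/7
L_3(-3) = (2)·(-1)·(-5)/[(8)·(5)·(1)] = 1/4
Sum: (-474)·(5/28) + (-30)·(1) + 30·(-3/7) + 110·(1/4) = -100

-100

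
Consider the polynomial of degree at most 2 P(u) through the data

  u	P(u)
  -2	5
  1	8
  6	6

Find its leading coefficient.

L_0(u) = (u - 1)(u - 6) / [24] = (1/24)u^2 - (7/24)u + 1/4
L_1(u) = (u + 2)(u - 6) / [-15] = -(1/15)u^2 + (4/15)u + 4/5
L_2(u) = (u + 2)(u - 1) / [40] = (1/40)u^2 + (1/40)u - 1/20
P(u) = 5·L_0 + 8·L_1 + 6·L_2
Only the coefficient of u^2 is needed; take it from each L_i and combine:
5·(1/24) + 8·(-1/15) + 6·(1/40) = -7/40

-7/40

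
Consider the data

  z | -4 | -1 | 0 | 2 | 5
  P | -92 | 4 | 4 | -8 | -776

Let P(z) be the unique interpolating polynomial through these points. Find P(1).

8

L_0(1) = (2)·(1)·(-1)·(-4)/[(-3)·(-4)·(-6)·(-9)] = 1/81
L_1(1) = (5)·(1)·(-1)·(-4)/[(3)·(-1)·(-3)·(-6)] = -10/27
L_2(1) = (5)·(2)·(-1)·(-4)/[(4)·(1)·(-2)·(-5)] = 1
L_3(1) = (5)·(2)·(1)·(-4)/[(6)·(3)·(2)·(-3)] = 10/27
L_4(1) = (5)·(2)·(1)·(-1)/[(9)·(6)·(5)·(3)] = -1/81
Sum: (-92)·(1/81) + 4·(-10/27) + 4·(1) + (-8)·(10/27) + (-776)·(-1/81) = 8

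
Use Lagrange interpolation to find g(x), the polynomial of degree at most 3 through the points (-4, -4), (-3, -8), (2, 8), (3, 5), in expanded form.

Build the Lagrange basis polynomials:
L_0(x) = (x + 3)(x - 2)(x - 3) / [-42] = -(1/42)x^3 + (1/21)x^2 + (3/14)x - 3/7
L_1(x) = (x + 4)(x - 2)(x - 3) / [30] = (1/30)x^3 - (1/30)x^2 - (7/15)x + 4/5
L_2(x) = (x + 4)(x + 3)(x - 3) / [-30] = -(1/30)x^3 - (2/15)x^2 + (3/10)x + 6/5
L_3(x) = (x + 4)(x + 3)(x - 2) / [42] = (1/42)x^3 + (5/42)x^2 - (1/21)x - 4/7
g(x) = (-4)·L_0 + (-8)·L_1 + 8·L_2 + 5·L_3
  (-4)·L_0(x) = (2/21)x^3 - (4/21)x^2 - (6/7)x + 12/7
  (-8)·L_1(x) = -(4/15)x^3 + (4/15)x^2 + (56/15)x - 32/5
  8·L_2(x) = -(4/15)x^3 - (16/15)x^2 + (12/5)x + 48/5
  5·L_3(x) = (5/42)x^3 + (25/42)x^2 - (5/21)x - 20/7
Adding term by term: -(67/210)x^3 - (83/210)x^2 + (529/105)x + 72/35

g(x) = -(67/210)x^3 - (83/210)x^2 + (529/105)x + 72/35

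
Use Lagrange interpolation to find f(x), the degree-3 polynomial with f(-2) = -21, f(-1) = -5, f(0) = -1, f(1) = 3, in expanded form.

L_0(x) = (x + 1)x(x - 1) / [-6] = -(1/6)x^3 + (1/6)x
L_1(x) = (x + 2)x(x - 1) / [2] = (1/2)x^3 + (1/2)x^2 - x
L_2(x) = (x + 2)(x + 1)(x - 1) / [-2] = -(1/2)x^3 - x^2 + (1/2)x + 1
L_3(x) = (x + 2)(x + 1)x / [6] = (1/6)x^3 + (1/2)x^2 + (1/3)x
f(x) = (-21)·L_0 + (-5)·L_1 + (-1)·L_2 + 3·L_3
  (-21)·L_0(x) = (7/2)x^3 - (7/2)x
  (-5)·L_1(x) = -(5/2)x^3 - (5/2)x^2 + 5x
  (-1)·L_2(x) = (1/2)x^3 + x^2 - (1/2)x - 1
  3·L_3(x) = (1/2)x^3 + (3/2)x^2 + x
Adding term by term: 2x^3 + 2x - 1

f(x) = 2x^3 + 2x - 1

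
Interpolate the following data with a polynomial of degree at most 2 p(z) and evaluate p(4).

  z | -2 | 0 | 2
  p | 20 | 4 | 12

44

L_0(4) = (4)·(2)/[(-2)·(-4)] = 1
L_1(4) = (6)·(2)/[(2)·(-2)] = -3
L_2(4) = (6)·(4)/[(4)·(2)] = 3
Sum: 20·(1) + 4·(-3) + 12·(3) = 44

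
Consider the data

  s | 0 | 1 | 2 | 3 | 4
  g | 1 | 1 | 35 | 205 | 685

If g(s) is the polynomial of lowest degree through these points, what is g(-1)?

Using Newton's divided-difference form:
g[0,1] = (1 - 1) / (1 - 0) = 0
g[1,2] = (35 - 1) / (2 - 1) = 34
g[2,3] = (205 - 35) / (3 - 2) = 170
g[3,4] = (685 - 205) / (4 - 3) = 480
g[0,1,2] = (34 - 0) / (2 - 0) = 17
g[1,2,3] = (170 - 34) / (3 - 1) = 68
g[2,3,4] = (480 - 170) / (4 - 2) = 155
g[0,1,2,3] = (68 - 17) / (3 - 0) = 17
g[1,2,3,4] = (155 - 68) / (4 - 1) = 29
g[0,1,2,3,4] = (29 - 17) / (4 - 0) = 3
g(-1) = 1 + 0·(-1) + 17·(-1)·(-2) + 17·(-1)·(-2)·(-3) + 3·(-1)·(-2)·(-3)·(-4) = 5

5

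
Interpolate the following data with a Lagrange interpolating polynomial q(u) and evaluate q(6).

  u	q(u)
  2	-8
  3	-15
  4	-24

L_0(6) = (3)·(2)/[(-1)·(-2)] = 3
L_1(6) = (4)·(2)/[(1)·(-1)] = -8
L_2(6) = (4)·(3)/[(2)·(1)] = 6
Sum: (-8)·(3) + (-15)·(-8) + (-24)·(6) = -48

-48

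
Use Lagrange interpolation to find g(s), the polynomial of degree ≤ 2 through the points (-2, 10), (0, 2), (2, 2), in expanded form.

Build the Lagrange basis polynomials:
L_0(s) = s(s - 2) / [8] = (1/8)s^2 - (1/4)s
L_1(s) = (s + 2)(s - 2) / [-4] = -(1/4)s^2 + 1
L_2(s) = (s + 2)s / [8] = (1/8)s^2 + (1/4)s
g(s) = 10·L_0 + 2·L_1 + 2·L_2
  10·L_0(s) = (5/4)s^2 - (5/2)s
  2·L_1(s) = -(1/2)s^2 + 2
  2·L_2(s) = (1/4)s^2 + (1/2)s
Adding term by term: s^2 - 2s + 2

g(s) = s^2 - 2s + 2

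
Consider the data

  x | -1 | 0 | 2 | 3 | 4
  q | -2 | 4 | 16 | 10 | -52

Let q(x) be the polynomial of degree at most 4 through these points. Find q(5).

Using Newton's divided-difference form:
q[-1,0] = (4 - (-2)) / (0 - (-1)) = 6
q[0,2] = (16 - 4) / (2 - 0) = 6
q[2,3] = (10 - 16) / (3 - 2) = -6
q[3,4] = (-52 - 10) / (4 - 3) = -62
q[-1,0,2] = (6 - 6) / (2 - (-1)) = 0
q[0,2,3] = (-6 - 6) / (3 - 0) = -4
q[2,3,4] = (-62 - (-6)) / (4 - 2) = -28
q[-1,0,2,3] = (-4 - 0) / (3 - (-1)) = -1
q[0,2,3,4] = (-28 - (-4)) / (4 - 0) = -6
q[-1,0,2,3,4] = (-6 - (-1)) / (4 - (-1)) = -1
q(5) = -2 + 6·(6) + 0·(6)·(5) + (-1)·(6)·(5)·(3) + (-1)·(6)·(5)·(3)·(2) = -236

-236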